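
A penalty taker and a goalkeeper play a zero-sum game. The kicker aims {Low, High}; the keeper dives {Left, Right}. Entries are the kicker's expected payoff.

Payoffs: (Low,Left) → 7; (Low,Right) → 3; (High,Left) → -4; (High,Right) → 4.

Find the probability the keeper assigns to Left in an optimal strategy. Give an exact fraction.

Row minima: Low → 3, High → -4; maximin = 3.
Column maxima: Left → 7, Right → 4; minimax = 4.
3 ≠ 4, so there is no saddle point; optimal play is mixed.
Let the kicker play Low with probability p. Expected payoff against Left: 7p + (-4)(1−p) = 11p − 4; against Right: 3p + 4(1−p) = −p + 4.
Setting these equal: 11p − 4 = −p + 4 ⇒ 12p = 8 ⇒ p = 2/3, and the value is (11)·(2/3) − 4 = 10/3.
For the keeper: with q = P(Left), equating Low's and High's payoffs gives 4q + 3 = −8q + 4 ⇒ q = 1/12.

1/12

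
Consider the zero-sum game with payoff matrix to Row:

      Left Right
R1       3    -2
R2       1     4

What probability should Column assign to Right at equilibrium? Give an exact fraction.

Row minima: R1 → -2, R2 → 1; maximin = 1.
Column maxima: Left → 3, Right → 4; minimax = 3.
1 ≠ 3, so there is no saddle point; optimal play is mixed.
Let Row play R1 with probability p. Expected payoff against Left: 3p + 1(1−p) = 2p + 1; against Right: (-2)p + 4(1−p) = −6p + 4.
Setting these equal: 2p + 1 = −6p + 4 ⇒ 8p = 3 ⇒ p = 3/8, and the value is (2)·(3/8) + 1 = 7/4.
For Column: with q = P(Left), equating R1's and R2's payoffs gives 5q − 2 = −3q + 4 ⇒ q = 3/4.

1/4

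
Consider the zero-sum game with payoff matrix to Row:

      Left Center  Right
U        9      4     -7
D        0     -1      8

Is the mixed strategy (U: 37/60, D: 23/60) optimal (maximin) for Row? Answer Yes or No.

No

Against Left this mix gives (37/60)·9 + (23/60)·0 = 111/20.
Against Center this mix gives (37/60)·4 + (23/60)·(-1) = 25/12.
Against Right this mix gives (37/60)·(-7) + (23/60)·8 = -5/4.
Column will play Right, holding Row to -5/4. Shifting weight toward the row that does better against Right would raise this floor (the equalizing mix achieves 5/4 against both Right and Center), so the proposed strategy is not optimal.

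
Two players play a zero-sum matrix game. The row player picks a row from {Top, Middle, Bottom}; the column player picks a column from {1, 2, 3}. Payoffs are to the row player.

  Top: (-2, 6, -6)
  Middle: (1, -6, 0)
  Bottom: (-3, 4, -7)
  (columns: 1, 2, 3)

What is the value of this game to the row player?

Row minima: Top → -6, Middle → -6, Bottom → -7; maximin = -6.
Column maxima: 1 → 1, 2 → 6, 3 → 0; minimax = 0.
-6 ≠ 0, so there is no saddle point; optimal play is mixed.
Bottom is strictly dominated by Top, so the row player never plays it.
1 is strictly dominated by 3 (it gives the row player strictly more in every row), so the column player never plays it.
On the remaining 2×2 (Top, Middle vs 2, 3):
Let the row player play Top with probability p. Expected payoff against 2: 6p + (-6)(1−p) = 12p − 6; against 3: (-6)p + 0(1−p) = −6p.
Setting these equal: 12p − 6 = −6p ⇒ 18p = 6 ⇒ p = 1/3, and the value is (12)·(1/3) − 6 = -2.
For the column player: with q = P(2), equating Top's and Middle's payoffs gives 12q − 6 = −6q ⇒ q = 1/3.

-2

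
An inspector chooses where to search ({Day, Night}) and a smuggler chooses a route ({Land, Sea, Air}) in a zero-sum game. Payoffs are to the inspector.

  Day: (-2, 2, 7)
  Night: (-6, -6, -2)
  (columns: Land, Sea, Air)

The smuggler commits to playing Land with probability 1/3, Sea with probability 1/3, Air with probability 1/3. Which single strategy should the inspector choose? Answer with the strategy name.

Day

Expected payoff of Day: (1/3)·(-2) + (1/3)·2 + (1/3)·7 = 7/3.
Expected payoff of Night: (1/3)·(-6) + (1/3)·(-6) + (1/3)·(-2) = -14/3.
The largest is 7/3, so the inspector's best response is Day.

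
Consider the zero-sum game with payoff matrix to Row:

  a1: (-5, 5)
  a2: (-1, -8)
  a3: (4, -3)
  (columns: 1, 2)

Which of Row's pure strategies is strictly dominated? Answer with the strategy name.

a2

a3 gives a strictly higher payoff than a2 against every column: 4 > -1, -3 > -8.
So a2 is strictly dominated and Row never plays it.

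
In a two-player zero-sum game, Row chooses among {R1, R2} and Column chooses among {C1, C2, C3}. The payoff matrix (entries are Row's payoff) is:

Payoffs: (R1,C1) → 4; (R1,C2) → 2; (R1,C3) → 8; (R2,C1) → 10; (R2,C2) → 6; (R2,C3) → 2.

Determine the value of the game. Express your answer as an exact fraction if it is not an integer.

22/5

Row minima: R1 → 2, R2 → 2; maximin = 2.
Column maxima: C1 → 10, C2 → 6, C3 → 8; minimax = 6.
2 ≠ 6, so there is no saddle point; optimal play is mixed.
C1 is strictly dominated by C2 (it gives Row strictly more in every row), so Column never plays it.
On the remaining 2×2 (R1, R2 vs C2, C3):
Let Row play R1 with probability p. Expected payoff against C2: 2p + 6(1−p) = −4p + 6; against C3: 8p + 2(1−p) = 6p + 2.
Setting these equal: −4p + 6 = 6p + 2 ⇒ −10p = -4 ⇒ p = 2/5, and the value is (-4)·(2/5) + 6 = 22/5.
For Column: with q = P(C2), equating R1's and R2's payoffs gives −6q + 8 = 4q + 2 ⇒ q = 3/5.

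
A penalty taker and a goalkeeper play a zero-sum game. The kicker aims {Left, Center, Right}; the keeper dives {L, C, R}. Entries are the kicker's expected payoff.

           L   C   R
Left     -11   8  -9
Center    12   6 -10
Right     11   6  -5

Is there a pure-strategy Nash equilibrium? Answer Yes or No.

Yes

Row minima: Left → -11, Center → -10, Right → -5; maximin = -5.
Column maxima: L → 12, C → 8, R → -5; minimax = -5.
maximin = minimax = -5, so a saddle point exists.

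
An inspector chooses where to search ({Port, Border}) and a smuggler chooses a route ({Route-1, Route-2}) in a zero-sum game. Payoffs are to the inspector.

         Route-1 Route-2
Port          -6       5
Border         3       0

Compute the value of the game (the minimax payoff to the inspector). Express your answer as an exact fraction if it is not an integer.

15/14

Row minima: Port → -6, Border → 0; maximin = 0.
Column maxima: Route-1 → 3, Route-2 → 5; minimax = 3.
0 ≠ 3, so there is no saddle point; optimal play is mixed.
Let the inspector play Port with probability p. Expected payoff against Route-1: (-6)p + 3(1−p) = −9p + 3; against Route-2: 5p + 0(1−p) = 5p.
Setting these equal: −9p + 3 = 5p ⇒ −14p = -3 ⇒ p = 3/14, and the value is (-9)·(3/14) + 3 = 15/14.
For the smuggler: with q = P(Route-1), equating Port's and Border's payoffs gives −11q + 5 = 3q ⇒ q = 5/14.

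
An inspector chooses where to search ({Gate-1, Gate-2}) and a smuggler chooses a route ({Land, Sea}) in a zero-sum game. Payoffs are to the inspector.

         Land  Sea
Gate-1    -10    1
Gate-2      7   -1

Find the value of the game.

Row minima: Gate-1 → -10, Gate-2 → -1; maximin = -1.
Column maxima: Land → 7, Sea → 1; minimax = 1.
-1 ≠ 1, so there is no saddle point; optimal play is mixed.
Let the inspector play Gate-1 with probability p. Expected payoff against Land: (-10)p + 7(1−p) = −17p + 7; against Sea: 1p + (-1)(1−p) = 2p − 1.
Setting these equal: −17p + 7 = 2p − 1 ⇒ −19p = -8 ⇒ p = 8/19, and the value is (-17)·(8/19) + 7 = -3/19.
For the smuggler: with q = P(Land), equating Gate-1's and Gate-2's payoffs gives −11q + 1 = 8q − 1 ⇒ q = 2/19.

-3/19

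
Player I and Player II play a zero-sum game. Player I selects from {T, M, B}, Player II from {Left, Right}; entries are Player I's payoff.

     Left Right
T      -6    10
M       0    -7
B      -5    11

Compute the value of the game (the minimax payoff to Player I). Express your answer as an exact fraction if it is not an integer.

Row minima: T → -6, M → -7, B → -5; maximin = -5.
Column maxima: Left → 0, Right → 11; minimax = 0.
-5 ≠ 0, so there is no saddle point; optimal play is mixed.
T is strictly dominated by B, so Player I never plays it.
On the remaining 2×2 (M, B vs Left, Right):
Let Player I play M with probability p. Expected payoff against Left: 0p + (-5)(1−p) = 5p − 5; against Right: (-7)p + 11(1−p) = −18p + 11.
Setting these equal: 5p − 5 = −18p + 11 ⇒ 23p = 16 ⇒ p = 16/23, and the value is (5)·(16/23) − 5 = -35/23.
For Player II: with q = P(Left), equating M's and B's payoffs gives 7q − 7 = −16q + 11 ⇒ q = 18/23.

-35/23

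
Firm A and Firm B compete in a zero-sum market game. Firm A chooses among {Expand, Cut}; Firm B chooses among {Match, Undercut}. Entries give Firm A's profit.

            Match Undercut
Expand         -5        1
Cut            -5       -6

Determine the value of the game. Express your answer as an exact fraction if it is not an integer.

Row minima: Expand → -5, Cut → -6; maximin = -5.
Column maxima: Match → -5, Undercut → 1; minimax = -5.
Since maximin = minimax = -5, there is a saddle point and the value is -5.

-5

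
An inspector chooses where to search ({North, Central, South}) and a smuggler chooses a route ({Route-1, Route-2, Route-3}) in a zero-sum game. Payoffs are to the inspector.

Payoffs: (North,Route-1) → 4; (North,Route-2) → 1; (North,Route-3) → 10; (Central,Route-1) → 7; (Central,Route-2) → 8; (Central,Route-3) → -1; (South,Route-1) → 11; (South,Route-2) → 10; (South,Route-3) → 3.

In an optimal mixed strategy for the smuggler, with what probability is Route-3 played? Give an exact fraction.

9/16

Row minima: North → 1, Central → -1, South → 3; maximin = 3.
Column maxima: Route-1 → 11, Route-2 → 10, Route-3 → 10; minimax = 10.
3 ≠ 10, so there is no saddle point; optimal play is mixed.
Central is strictly dominated by South, so the inspector never plays it.
With Central eliminated, Route-1 is strictly dominated by Route-2 (it gives the inspector strictly more in every remaining row), so the smuggler never plays it.
On the remaining 2×2 (North, South vs Route-2, Route-3):
Let the inspector play North with probability p. Expected payoff against Route-2: 1p + 10(1−p) = −9p + 10; against Route-3: 10p + 3(1−p) = 7p + 3.
Setting these equal: −9p + 10 = 7p + 3 ⇒ −16p = -7 ⇒ p = 7/16, and the value is (-9)·(7/16) + 10 = 97/16.
For the smuggler: with q = P(Route-2), equating North's and South's payoffs gives −9q + 10 = 7q + 3 ⇒ q = 7/16.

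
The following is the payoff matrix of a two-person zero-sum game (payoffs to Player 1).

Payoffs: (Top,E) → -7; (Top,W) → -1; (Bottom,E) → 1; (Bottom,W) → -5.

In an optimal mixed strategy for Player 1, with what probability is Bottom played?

1/2

Row minima: Top → -7, Bottom → -5; maximin = -5.
Column maxima: E → 1, W → -1; minimax = -1.
-5 ≠ -1, so there is no saddle point; optimal play is mixed.
Let Player 1 play Top with probability p. Expected payoff against E: (-7)p + 1(1−p) = −8p + 1; against W: (-1)p + (-5)(1−p) = 4p − 5.
Setting these equal: −8p + 1 = 4p − 5 ⇒ −12p = -6 ⇒ p = 1/2, and the value is (-8)·(1/2) + 1 = -3.
For Player 2: with q = P(E), equating Top's and Bottom's payoffs gives −6q − 1 = 6q − 5 ⇒ q = 1/3.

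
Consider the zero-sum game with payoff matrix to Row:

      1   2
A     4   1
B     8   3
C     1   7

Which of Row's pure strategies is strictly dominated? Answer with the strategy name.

B gives a strictly higher payoff than A against every column: 8 > 4, 3 > 1.
So A is strictly dominated and Row never plays it.

A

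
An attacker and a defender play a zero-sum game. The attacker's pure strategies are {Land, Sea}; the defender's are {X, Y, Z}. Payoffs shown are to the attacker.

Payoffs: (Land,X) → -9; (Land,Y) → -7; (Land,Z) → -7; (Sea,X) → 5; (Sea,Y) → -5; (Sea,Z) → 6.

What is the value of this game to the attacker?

-5

Row minima: Land → -9, Sea → -5; maximin = -5.
Column maxima: X → 5, Y → -5, Z → 6; minimax = -5.
Since maximin = minimax = -5, there is a saddle point and the value is -5.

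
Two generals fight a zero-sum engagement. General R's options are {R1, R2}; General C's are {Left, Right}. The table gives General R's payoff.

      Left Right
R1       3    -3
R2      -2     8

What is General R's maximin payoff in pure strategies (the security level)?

Row minima: R1 → -3, R2 → -2.
The best of these is -2.

-2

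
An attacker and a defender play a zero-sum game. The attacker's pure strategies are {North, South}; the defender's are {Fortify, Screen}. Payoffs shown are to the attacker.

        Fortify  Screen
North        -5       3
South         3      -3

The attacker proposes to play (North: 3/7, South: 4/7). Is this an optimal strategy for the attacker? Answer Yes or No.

Yes

Against Fortify this mix gives (3/7)·(-5) + (4/7)·3 = -3/7.
Against Screen this mix gives (3/7)·3 + (4/7)·(-3) = -3/7.
All of the defender's active replies (Fortify, Screen) yield -3/7, and no column does worse for the attacker. The mix makes the defender indifferent and guarantees -3/7, so it is optimal.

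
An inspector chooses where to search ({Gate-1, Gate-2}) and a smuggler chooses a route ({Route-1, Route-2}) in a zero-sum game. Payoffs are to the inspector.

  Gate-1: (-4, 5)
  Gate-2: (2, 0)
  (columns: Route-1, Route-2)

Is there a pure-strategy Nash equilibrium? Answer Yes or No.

Row minima: Gate-1 → -4, Gate-2 → 0; maximin = 0.
Column maxima: Route-1 → 2, Route-2 → 5; minimax = 2.
0 ≠ 2, so no pure-strategy equilibrium exists.

No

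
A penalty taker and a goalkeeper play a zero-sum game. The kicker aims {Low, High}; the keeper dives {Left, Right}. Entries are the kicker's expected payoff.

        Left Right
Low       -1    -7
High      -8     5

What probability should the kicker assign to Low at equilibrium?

13/19

Row minima: Low → -7, High → -8; maximin = -7.
Column maxima: Left → -1, Right → 5; minimax = -1.
-7 ≠ -1, so there is no saddle point; optimal play is mixed.
Let the kicker play Low with probability p. Expected payoff against Left: (-1)p + (-8)(1−p) = 7p − 8; against Right: (-7)p + 5(1−p) = −12p + 5.
Setting these equal: 7p − 8 = −12p + 5 ⇒ 19p = 13 ⇒ p = 13/19, and the value is (7)·(13/19) − 8 = -61/19.
For the keeper: with q = P(Left), equating Low's and High's payoffs gives 6q − 7 = −13q + 5 ⇒ q = 12/19.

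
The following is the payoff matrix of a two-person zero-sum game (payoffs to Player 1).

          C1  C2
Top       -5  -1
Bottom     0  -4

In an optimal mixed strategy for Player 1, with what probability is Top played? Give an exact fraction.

1/2

Row minima: Top → -5, Bottom → -4; maximin = -4.
Column maxima: C1 → 0, C2 → -1; minimax = -1.
-4 ≠ -1, so there is no saddle point; optimal play is mixed.
Let Player 1 play Top with probability p. Expected payoff against C1: (-5)p + 0(1−p) = −5p; against C2: (-1)p + (-4)(1−p) = 3p − 4.
Setting these equal: −5p = 3p − 4 ⇒ −8p = -4 ⇒ p = 1/2, and the value is (-5)·(1/2) = -5/2.
For Player 2: with q = P(C1), equating Top's and Bottom's payoffs gives −4q − 1 = 4q − 4 ⇒ q = 3/8.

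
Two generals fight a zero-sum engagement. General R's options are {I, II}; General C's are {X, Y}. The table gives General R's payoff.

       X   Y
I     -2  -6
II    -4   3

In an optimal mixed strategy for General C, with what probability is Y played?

Row minima: I → -6, II → -4; maximin = -4.
Column maxima: X → -2, Y → 3; minimax = -2.
-4 ≠ -2, so there is no saddle point; optimal play is mixed.
Let General R play I with probability p. Expected payoff against X: (-2)p + (-4)(1−p) = 2p − 4; against Y: (-6)p + 3(1−p) = −9p + 3.
Setting these equal: 2p − 4 = −9p + 3 ⇒ 11p = 7 ⇒ p = 7/11, and the value is (2)·(7/11) − 4 = -30/11.
For General C: with q = P(X), equating I's and II's payoffs gives 4q − 6 = −7q + 3 ⇒ q = 9/11.

2/11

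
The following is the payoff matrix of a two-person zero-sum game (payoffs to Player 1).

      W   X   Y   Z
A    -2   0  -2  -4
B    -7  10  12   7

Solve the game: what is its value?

-21/8

Row minima: A → -4, B → -7; maximin = -4.
Column maxima: W → -2, X → 10, Y → 12, Z → 7; minimax = -2.
-4 ≠ -2, so there is no saddle point; optimal play is mixed.
X is strictly dominated by W (it gives Player 1 strictly more in every row), so Player 2 never plays it.
Y is strictly dominated by Z (it gives Player 1 strictly more in every row), so Player 2 never plays it.
On the remaining 2×2 (A, B vs W, Z):
Let Player 1 play A with probability p. Expected payoff against W: (-2)p + (-7)(1−p) = 5p − 7; against Z: (-4)p + 7(1−p) = −11p + 7.
Setting these equal: 5p − 7 = −11p + 7 ⇒ 16p = 14 ⇒ p = 7/8, and the value is (5)·(7/8) − 7 = -21/8.
For Player 2: with q = P(W), equating A's and B's payoffs gives 2q − 4 = −14q + 7 ⇒ q = 11/16.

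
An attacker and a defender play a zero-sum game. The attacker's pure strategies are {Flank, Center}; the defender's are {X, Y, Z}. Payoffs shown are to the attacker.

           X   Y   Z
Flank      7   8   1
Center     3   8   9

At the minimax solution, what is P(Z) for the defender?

Row minima: Flank → 1, Center → 3; maximin = 3.
Column maxima: X → 7, Y → 8, Z → 9; minimax = 7.
3 ≠ 7, so there is no saddle point; optimal play is mixed.
Y is strictly dominated by X (it gives the attacker strictly more in every row), so the defender never plays it.
On the remaining 2×2 (Flank, Center vs X, Z):
Let the attacker play Flank with probability p. Expected payoff against X: 7p + 3(1−p) = 4p + 3; against Z: 1p + 9(1−p) = −8p + 9.
Setting these equal: 4p + 3 = −8p + 9 ⇒ 12p = 6 ⇒ p = 1/2, and the value is (4)·(1/2) + 3 = 5.
For the defender: with q = P(X), equating Flank's and Center's payoffs gives 6q + 1 = −6q + 9 ⇒ q = 2/3.

1/3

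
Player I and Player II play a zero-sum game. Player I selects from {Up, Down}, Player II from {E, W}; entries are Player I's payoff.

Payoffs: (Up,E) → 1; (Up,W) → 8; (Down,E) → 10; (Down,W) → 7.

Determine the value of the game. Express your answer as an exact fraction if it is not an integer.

73/10

Row minima: Up → 1, Down → 7; maximin = 7.
Column maxima: E → 10, W → 8; minimax = 8.
7 ≠ 8, so there is no saddle point; optimal play is mixed.
Let Player I play Up with probability p. Expected payoff against E: 1p + 10(1−p) = −9p + 10; against W: 8p + 7(1−p) = p + 7.
Setting these equal: −9p + 10 = p + 7 ⇒ −10p = -3 ⇒ p = 3/10, and the value is (-9)·(3/10) + 10 = 73/10.
For Player II: with q = P(E), equating Up's and Down's payoffs gives −7q + 8 = 3q + 7 ⇒ q = 1/10.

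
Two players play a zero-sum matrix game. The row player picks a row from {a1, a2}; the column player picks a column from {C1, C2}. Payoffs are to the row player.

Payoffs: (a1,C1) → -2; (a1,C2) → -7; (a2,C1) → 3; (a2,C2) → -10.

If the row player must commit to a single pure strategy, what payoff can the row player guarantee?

-7

Row minima: a1 → -7, a2 → -10.
The best of these is -7.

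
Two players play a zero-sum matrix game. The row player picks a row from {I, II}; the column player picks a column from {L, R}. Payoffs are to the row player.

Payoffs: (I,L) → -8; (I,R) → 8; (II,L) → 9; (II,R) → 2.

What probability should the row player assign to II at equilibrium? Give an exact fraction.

Row minima: I → -8, II → 2; maximin = 2.
Column maxima: L → 9, R → 8; minimax = 8.
2 ≠ 8, so there is no saddle point; optimal play is mixed.
Let the row player play I with probability p. Expected payoff against L: (-8)p + 9(1−p) = −17p + 9; against R: 8p + 2(1−p) = 6p + 2.
Setting these equal: −17p + 9 = 6p + 2 ⇒ −23p = -7 ⇒ p = 7/23, and the value is (-17)·(7/23) + 9 = 88/23.
For the column player: with q = P(L), equating I's and II's payoffs gives −16q + 8 = 7q + 2 ⇒ q = 6/23.

16/23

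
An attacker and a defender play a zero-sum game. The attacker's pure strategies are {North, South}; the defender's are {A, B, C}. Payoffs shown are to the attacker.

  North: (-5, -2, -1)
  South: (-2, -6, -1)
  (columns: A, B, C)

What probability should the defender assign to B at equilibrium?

Row minima: North → -5, South → -6; maximin = -5.
Column maxima: A → -2, B → -2, C → -1; minimax = -2.
-5 ≠ -2, so there is no saddle point; optimal play is mixed.
C is strictly dominated by A (it gives the attacker strictly more in every row), so the defender never plays it.
On the remaining 2×2 (North, South vs A, B):
Let the attacker play North with probability p. Expected payoff against A: (-5)p + (-2)(1−p) = −3p − 2; against B: (-2)p + (-6)(1−p) = 4p − 6.
Setting these equal: −3p − 2 = 4p − 6 ⇒ −7p = -4 ⇒ p = 4/7, and the value is (-3)·(4/7) − 2 = -26/7.
For the defender: with q = P(A), equating North's and South's payoffs gives −3q − 2 = 4q − 6 ⇒ q = 4/7.

3/7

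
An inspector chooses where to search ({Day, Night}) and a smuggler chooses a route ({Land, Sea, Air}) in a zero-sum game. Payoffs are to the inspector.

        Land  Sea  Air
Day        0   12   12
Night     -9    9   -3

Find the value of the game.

0

Row minima: Day → 0, Night → -9; maximin = 0.
Column maxima: Land → 0, Sea → 12, Air → 12; minimax = 0.
Since maximin = minimax = 0, there is a saddle point and the value is 0.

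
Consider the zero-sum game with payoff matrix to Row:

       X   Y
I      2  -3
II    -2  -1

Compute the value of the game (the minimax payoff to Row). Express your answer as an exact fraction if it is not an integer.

Row minima: I → -3, II → -2; maximin = -2.
Column maxima: X → 2, Y → -1; minimax = -1.
-2 ≠ -1, so there is no saddle point; optimal play is mixed.
Let Row play I with probability p. Expected payoff against X: 2p + (-2)(1−p) = 4p − 2; against Y: (-3)p + (-1)(1−p) = −2p − 1.
Setting these equal: 4p − 2 = −2p − 1 ⇒ 6p = 1 ⇒ p = 1/6, and the value is (4)·(1/6) − 2 = -4/3.
For Column: with q = P(X), equating I's and II's payoffs gives 5q − 3 = −q − 1 ⇒ q = 1/3.

-4/3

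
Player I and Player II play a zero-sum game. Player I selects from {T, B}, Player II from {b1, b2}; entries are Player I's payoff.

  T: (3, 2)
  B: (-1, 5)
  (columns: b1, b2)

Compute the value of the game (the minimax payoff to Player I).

17/7

Row minima: T → 2, B → -1; maximin = 2.
Column maxima: b1 → 3, b2 → 5; minimax = 3.
2 ≠ 3, so there is no saddle point; optimal play is mixed.
Let Player I play T with probability p. Expected payoff against b1: 3p + (-1)(1−p) = 4p − 1; against b2: 2p + 5(1−p) = −3p + 5.
Setting these equal: 4p − 1 = −3p + 5 ⇒ 7p = 6 ⇒ p = 6/7, and the value is (4)·(6/7) − 1 = 17/7.
For Player II: with q = P(b1), equating T's and B's payoffs gives q + 2 = −6q + 5 ⇒ q = 3/7.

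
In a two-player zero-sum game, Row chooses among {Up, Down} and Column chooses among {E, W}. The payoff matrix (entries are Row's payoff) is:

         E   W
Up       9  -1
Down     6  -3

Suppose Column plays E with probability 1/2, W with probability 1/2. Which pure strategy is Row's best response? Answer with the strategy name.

Expected payoff of Up: (1/2)·9 + (1/2)·(-1) = 4.
Expected payoff of Down: (1/2)·6 + (1/2)·(-3) = 3/2.
The largest is 4, so Row's best response is Up.

Up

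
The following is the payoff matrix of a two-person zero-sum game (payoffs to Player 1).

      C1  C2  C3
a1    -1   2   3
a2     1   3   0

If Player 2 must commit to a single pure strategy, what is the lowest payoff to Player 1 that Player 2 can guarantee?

Column maxima: C1 → 1, C2 → 3, C3 → 3.
The smallest of these is 1.

1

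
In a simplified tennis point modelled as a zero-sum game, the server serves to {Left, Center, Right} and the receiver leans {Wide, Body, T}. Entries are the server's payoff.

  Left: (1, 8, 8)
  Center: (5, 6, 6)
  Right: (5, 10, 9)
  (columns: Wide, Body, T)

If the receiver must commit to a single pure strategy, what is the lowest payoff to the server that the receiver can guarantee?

Column maxima: Wide → 5, Body → 10, T → 9.
The smallest of these is 5.

5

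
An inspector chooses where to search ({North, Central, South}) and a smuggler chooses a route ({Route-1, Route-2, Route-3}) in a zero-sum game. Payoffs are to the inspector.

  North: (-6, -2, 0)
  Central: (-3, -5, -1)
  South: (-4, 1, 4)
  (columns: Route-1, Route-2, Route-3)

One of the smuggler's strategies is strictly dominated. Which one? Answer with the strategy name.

Route-1 holds the inspector's payoff strictly below Route-3 in every row: -6 < 0, -3 < -1, -4 < 4.
So Route-3 is strictly dominated for the smuggler.

Route-3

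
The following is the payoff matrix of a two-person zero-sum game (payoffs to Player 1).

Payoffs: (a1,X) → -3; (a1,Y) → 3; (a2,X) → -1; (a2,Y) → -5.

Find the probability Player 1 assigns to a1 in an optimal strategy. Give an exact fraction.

2/5

Row minima: a1 → -3, a2 → -5; maximin = -3.
Column maxima: X → -1, Y → 3; minimax = -1.
-3 ≠ -1, so there is no saddle point; optimal play is mixed.
Let Player 1 play a1 with probability p. Expected payoff against X: (-3)p + (-1)(1−p) = −2p − 1; against Y: 3p + (-5)(1−p) = 8p − 5.
Setting these equal: −2p − 1 = 8p − 5 ⇒ −10p = -4 ⇒ p = 2/5, and the value is (-2)·(2/5) − 1 = -9/5.
For Player 2: with q = P(X), equating a1's and a2's payoffs gives −6q + 3 = 4q − 5 ⇒ q = 4/5.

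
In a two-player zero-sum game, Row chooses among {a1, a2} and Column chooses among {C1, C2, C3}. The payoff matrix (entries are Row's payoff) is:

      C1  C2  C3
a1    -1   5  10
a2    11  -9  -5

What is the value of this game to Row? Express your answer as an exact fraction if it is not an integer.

23/13

Row minima: a1 → -1, a2 → -9; maximin = -1.
Column maxima: C1 → 11, C2 → 5, C3 → 10; minimax = 5.
-1 ≠ 5, so there is no saddle point; optimal play is mixed.
C3 is strictly dominated by C2 (it gives Row strictly more in every row), so Column never plays it.
On the remaining 2×2 (a1, a2 vs C1, C2):
Let Row play a1 with probability p. Expected payoff against C1: (-1)p + 11(1−p) = −12p + 11; against C2: 5p + (-9)(1−p) = 14p − 9.
Setting these equal: −12p + 11 = 14p − 9 ⇒ −26p = -20 ⇒ p = 10/13, and the value is (-12)·(10/13) + 11 = 23/13.
For Column: with q = P(C1), equating a1's and a2's payoffs gives −6q + 5 = 20q − 9 ⇒ q = 7/13.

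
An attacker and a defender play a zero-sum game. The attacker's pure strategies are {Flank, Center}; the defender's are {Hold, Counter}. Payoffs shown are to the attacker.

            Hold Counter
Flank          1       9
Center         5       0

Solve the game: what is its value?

Row minima: Flank → 1, Center → 0; maximin = 1.
Column maxima: Hold → 5, Counter → 9; minimax = 5.
1 ≠ 5, so there is no saddle point; optimal play is mixed.
Let the attacker play Flank with probability p. Expected payoff against Hold: 1p + 5(1−p) = −4p + 5; against Counter: 9p + 0(1−p) = 9p.
Setting these equal: −4p + 5 = 9p ⇒ −13p = -5 ⇒ p = 5/13, and the value is (-4)·(5/13) + 5 = 45/13.
For the defender: with q = P(Hold), equating Flank's and Center's payoffs gives −8q + 9 = 5q ⇒ q = 9/13.

45/13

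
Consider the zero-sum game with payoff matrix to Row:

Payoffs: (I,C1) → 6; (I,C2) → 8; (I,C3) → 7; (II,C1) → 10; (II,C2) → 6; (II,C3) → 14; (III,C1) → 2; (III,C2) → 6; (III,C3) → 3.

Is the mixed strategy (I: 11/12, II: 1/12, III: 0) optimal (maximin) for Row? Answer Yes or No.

No

Against C1 this mix gives (11/12)·6 + (1/12)·10 = 19/3.
Against C2 this mix gives (11/12)·8 + (1/12)·6 = 47/6.
Against C3 this mix gives (11/12)·7 + (1/12)·14 = 91/12.
Column will play C1, holding Row to 19/3. Shifting weight toward the row that does better against C1 would raise this floor (the equalizing mix achieves 22/3 against both C1 and C2), so the proposed strategy is not optimal.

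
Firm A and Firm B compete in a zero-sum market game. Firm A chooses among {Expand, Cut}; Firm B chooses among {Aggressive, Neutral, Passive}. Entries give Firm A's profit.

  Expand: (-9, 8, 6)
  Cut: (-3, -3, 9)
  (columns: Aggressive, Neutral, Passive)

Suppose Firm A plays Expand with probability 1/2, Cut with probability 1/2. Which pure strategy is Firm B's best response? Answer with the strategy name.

Aggressive

If Firm B plays Aggressive, Firm A's expected payoff is (1/2)·(-9) + (1/2)·(-3) = -6.
If Firm B plays Neutral, Firm A's expected payoff is (1/2)·8 + (1/2)·(-3) = 5/2.
If Firm B plays Passive, Firm A's expected payoff is (1/2)·6 + (1/2)·9 = 15/2.
Firm B minimizes Firm A's payoff; the smallest is -6, so the best response is Aggressive.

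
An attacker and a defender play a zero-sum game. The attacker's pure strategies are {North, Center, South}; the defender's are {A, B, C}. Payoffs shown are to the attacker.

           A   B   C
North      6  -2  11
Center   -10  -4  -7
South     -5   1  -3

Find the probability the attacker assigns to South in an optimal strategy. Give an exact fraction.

4/7

Row minima: North → -2, Center → -10, South → -5; maximin = -2.
Column maxima: A → 6, B → 1, C → 11; minimax = 1.
-2 ≠ 1, so there is no saddle point; optimal play is mixed.
Center is strictly dominated by North, so the attacker never plays it.
C is strictly dominated by A (it gives the attacker strictly more in every row), so the defender never plays it.
On the remaining 2×2 (North, South vs A, B):
Let the attacker play North with probability p. Expected payoff against A: 6p + (-5)(1−p) = 11p − 5; against B: (-2)p + 1(1−p) = −3p + 1.
Setting these equal: 11p − 5 = −3p + 1 ⇒ 14p = 6 ⇒ p = 3/7, and the value is (11)·(3/7) − 5 = -2/7.
For the defender: with q = P(A), equating North's and South's payoffs gives 8q − 2 = −6q + 1 ⇒ q = 3/14.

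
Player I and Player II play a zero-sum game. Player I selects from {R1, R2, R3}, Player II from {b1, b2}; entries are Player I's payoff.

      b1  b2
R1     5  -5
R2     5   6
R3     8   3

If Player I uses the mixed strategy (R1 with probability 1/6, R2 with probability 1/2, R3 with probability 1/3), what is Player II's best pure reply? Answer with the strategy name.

If Player II plays b1, Player I's expected payoff is (1/6)·5 + (1/2)·5 + (1/3)·8 = 6.
If Player II plays b2, Player I's expected payoff is (1/6)·(-5) + (1/2)·6 + (1/3)·3 = 19/6.
Player II minimizes Player I's payoff; the smallest is 19/6, so the best response is b2.

b2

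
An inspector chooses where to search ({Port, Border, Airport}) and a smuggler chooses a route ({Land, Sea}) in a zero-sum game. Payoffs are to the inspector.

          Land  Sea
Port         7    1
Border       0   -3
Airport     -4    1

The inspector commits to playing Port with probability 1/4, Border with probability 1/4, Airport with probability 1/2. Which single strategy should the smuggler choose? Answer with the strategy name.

Land

If the smuggler plays Land, the inspector's expected payoff is (1/4)·7 + (1/4)·0 + (1/2)·(-4) = -1/4.
If the smuggler plays Sea, the inspector's expected payoff is (1/4)·1 + (1/4)·(-3) + (1/2)·1 = 0.
The smuggler minimizes the inspector's payoff; the smallest is -1/4, so the best response is Land.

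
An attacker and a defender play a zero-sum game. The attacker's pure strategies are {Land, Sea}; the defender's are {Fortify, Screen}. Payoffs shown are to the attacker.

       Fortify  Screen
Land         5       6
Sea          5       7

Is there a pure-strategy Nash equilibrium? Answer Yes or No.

Yes

Row minima: Land → 5, Sea → 5; maximin = 5.
Column maxima: Fortify → 5, Screen → 7; minimax = 5.
maximin = minimax = 5, so a saddle point exists.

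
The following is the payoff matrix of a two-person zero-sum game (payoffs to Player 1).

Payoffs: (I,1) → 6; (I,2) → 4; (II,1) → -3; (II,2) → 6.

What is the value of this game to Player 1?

48/11

Row minima: I → 4, II → -3; maximin = 4.
Column maxima: 1 → 6, 2 → 6; minimax = 6.
4 ≠ 6, so there is no saddle point; optimal play is mixed.
Let Player 1 play I with probability p. Expected payoff against 1: 6p + (-3)(1−p) = 9p − 3; against 2: 4p + 6(1−p) = −2p + 6.
Setting these equal: 9p − 3 = −2p + 6 ⇒ 11p = 9 ⇒ p = 9/11, and the value is (9)·(9/11) − 3 = 48/11.
For Player 2: with q = P(1), equating I's and II's payoffs gives 2q + 4 = −9q + 6 ⇒ q = 2/11.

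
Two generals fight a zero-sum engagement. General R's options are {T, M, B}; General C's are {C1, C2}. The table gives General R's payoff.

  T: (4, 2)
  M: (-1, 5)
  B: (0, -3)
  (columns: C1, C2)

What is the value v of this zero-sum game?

Row minima: T → 2, M → -1, B → -3; maximin = 2.
Column maxima: C1 → 4, C2 → 5; minimax = 4.
2 ≠ 4, so there is no saddle point; optimal play is mixed.
B is strictly dominated by T, so General R never plays it.
On the remaining 2×2 (T, M vs C1, C2):
Let General R play T with probability p. Expected payoff against C1: 4p + (-1)(1−p) = 5p − 1; against C2: 2p + 5(1−p) = −3p + 5.
Setting these equal: 5p − 1 = −3p + 5 ⇒ 8p = 6 ⇒ p = 3/4, and the value is (5)·(3/4) − 1 = 11/4.
For General C: with q = P(C1), equating T's and M's payoffs gives 2q + 2 = −6q + 5 ⇒ q = 3/8.

11/4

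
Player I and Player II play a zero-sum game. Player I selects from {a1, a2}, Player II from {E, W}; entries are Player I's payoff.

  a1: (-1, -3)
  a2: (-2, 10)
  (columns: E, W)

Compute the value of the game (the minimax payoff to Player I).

-8/7

Row minima: a1 → -3, a2 → -2; maximin = -2.
Column maxima: E → -1, W → 10; minimax = -1.
-2 ≠ -1, so there is no saddle point; optimal play is mixed.
Let Player I play a1 with probability p. Expected payoff against E: (-1)p + (-2)(1−p) = p − 2; against W: (-3)p + 10(1−p) = −13p + 10.
Setting these equal: p − 2 = −13p + 10 ⇒ 14p = 12 ⇒ p = 6/7, and the value is (1)·(6/7) − 2 = -8/7.
For Player II: with q = P(E), equating a1's and a2's payoffs gives 2q − 3 = −12q + 10 ⇒ q = 13/14.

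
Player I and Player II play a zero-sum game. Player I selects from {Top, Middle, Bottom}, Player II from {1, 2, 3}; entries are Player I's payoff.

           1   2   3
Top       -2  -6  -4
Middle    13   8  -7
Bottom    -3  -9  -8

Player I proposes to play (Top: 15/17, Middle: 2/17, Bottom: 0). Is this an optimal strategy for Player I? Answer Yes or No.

Against 1 this mix gives (15/17)·(-2) + (2/17)·13 = -4/17.
Against 2 this mix gives (15/17)·(-6) + (2/17)·8 = -74/17.
Against 3 this mix gives (15/17)·(-4) + (2/17)·(-7) = -74/17.
All of Player II's active replies (2, 3) yield -74/17, and no column does worse for Player I. The mix makes Player II indifferent and guarantees -74/17, so it is optimal.

Yes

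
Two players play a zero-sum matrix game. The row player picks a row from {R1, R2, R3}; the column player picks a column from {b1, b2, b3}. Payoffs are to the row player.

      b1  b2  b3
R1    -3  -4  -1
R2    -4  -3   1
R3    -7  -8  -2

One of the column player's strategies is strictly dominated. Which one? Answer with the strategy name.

b3

b1 holds the row player's payoff strictly below b3 in every row: -3 < -1, -4 < 1, -7 < -2.
So b3 is strictly dominated for the column player.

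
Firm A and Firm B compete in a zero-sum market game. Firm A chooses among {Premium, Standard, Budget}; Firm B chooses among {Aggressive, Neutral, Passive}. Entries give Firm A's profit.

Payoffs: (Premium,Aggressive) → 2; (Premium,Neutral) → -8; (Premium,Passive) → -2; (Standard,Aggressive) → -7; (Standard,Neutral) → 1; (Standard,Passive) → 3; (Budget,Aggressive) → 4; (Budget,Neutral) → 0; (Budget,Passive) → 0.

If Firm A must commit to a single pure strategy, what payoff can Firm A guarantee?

Row minima: Premium → -8, Standard → -7, Budget → 0.
The best of these is 0.

0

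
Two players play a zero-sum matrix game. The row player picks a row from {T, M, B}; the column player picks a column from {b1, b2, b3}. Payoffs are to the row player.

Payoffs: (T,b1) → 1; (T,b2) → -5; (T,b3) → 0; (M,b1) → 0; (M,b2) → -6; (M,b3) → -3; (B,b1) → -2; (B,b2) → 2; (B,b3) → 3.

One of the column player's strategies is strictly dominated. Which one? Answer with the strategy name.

b2 holds the row player's payoff strictly below b3 in every row: -5 < 0, -6 < -3, 2 < 3.
So b3 is strictly dominated for the column player.

b3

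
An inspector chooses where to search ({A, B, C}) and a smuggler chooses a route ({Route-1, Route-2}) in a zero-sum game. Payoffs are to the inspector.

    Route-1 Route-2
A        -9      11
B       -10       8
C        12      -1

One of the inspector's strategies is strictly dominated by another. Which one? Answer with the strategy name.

B

A gives a strictly higher payoff than B against every column: -9 > -10, 11 > 8.
So B is strictly dominated and the inspector never plays it.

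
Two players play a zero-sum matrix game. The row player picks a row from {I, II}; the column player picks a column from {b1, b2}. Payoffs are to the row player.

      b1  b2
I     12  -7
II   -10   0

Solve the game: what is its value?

Row minima: I → -7, II → -10; maximin = -7.
Column maxima: b1 → 12, b2 → 0; minimax = 0.
-7 ≠ 0, so there is no saddle point; optimal play is mixed.
Let the row player play I with probability p. Expected payoff against b1: 12p + (-10)(1−p) = 22p − 10; against b2: (-7)p + 0(1−p) = −7p.
Setting these equal: 22p − 10 = −7p ⇒ 29p = 10 ⇒ p = 10/29, and the value is (22)·(10/29) − 10 = -70/29.
For the column player: with q = P(b1), equating I's and II's payoffs gives 19q − 7 = −10q ⇒ q = 7/29.

-70/29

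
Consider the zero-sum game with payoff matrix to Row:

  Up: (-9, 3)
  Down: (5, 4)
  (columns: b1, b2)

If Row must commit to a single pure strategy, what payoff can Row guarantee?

Row minima: Up → -9, Down → 4.
The best of these is 4.

4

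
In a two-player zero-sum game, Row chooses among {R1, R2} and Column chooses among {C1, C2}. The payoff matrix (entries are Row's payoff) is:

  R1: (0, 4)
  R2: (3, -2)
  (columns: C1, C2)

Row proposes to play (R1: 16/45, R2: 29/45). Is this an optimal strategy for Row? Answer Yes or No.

No

Against C1 this mix gives (16/45)·0 + (29/45)·3 = 29/15.
Against C2 this mix gives (16/45)·4 + (29/45)·(-2) = 2/15.
Column will play C2, holding Row to 2/15. Shifting weight toward the row that does better against C2 would raise this floor (the equalizing mix achieves 4/3 against both C2 and C1), so the proposed strategy is not optimal.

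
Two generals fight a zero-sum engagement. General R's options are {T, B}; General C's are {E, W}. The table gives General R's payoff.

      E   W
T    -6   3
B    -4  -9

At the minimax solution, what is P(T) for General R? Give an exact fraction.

5/14

Row minima: T → -6, B → -9; maximin = -6.
Column maxima: E → -4, W → 3; minimax = -4.
-6 ≠ -4, so there is no saddle point; optimal play is mixed.
Let General R play T with probability p. Expected payoff against E: (-6)p + (-4)(1−p) = −2p − 4; against W: 3p + (-9)(1−p) = 12p − 9.
Setting these equal: −2p − 4 = 12p − 9 ⇒ −14p = -5 ⇒ p = 5/14, and the value is (-2)·(5/14) − 4 = -33/7.
For General C: with q = P(E), equating T's and B's payoffs gives −9q + 3 = 5q − 9 ⇒ q = 6/7.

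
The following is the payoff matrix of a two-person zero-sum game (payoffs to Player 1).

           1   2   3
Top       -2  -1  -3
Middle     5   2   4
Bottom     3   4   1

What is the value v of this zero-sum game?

14/5

Row minima: Top → -3, Middle → 2, Bottom → 1; maximin = 2.
Column maxima: 1 → 5, 2 → 4, 3 → 4; minimax = 4.
2 ≠ 4, so there is no saddle point; optimal play is mixed.
Top is strictly dominated by Middle, so Player 1 never plays it.
1 is strictly dominated by 3 (it gives Player 1 strictly more in every row), so Player 2 never plays it.
On the remaining 2×2 (Middle, Bottom vs 2, 3):
Let Player 1 play Middle with probability p. Expected payoff against 2: 2p + 4(1−p) = −2p + 4; against 3: 4p + 1(1−p) = 3p + 1.
Setting these equal: −2p + 4 = 3p + 1 ⇒ −5p = -3 ⇒ p = 3/5, and the value is (-2)·(3/5) + 4 = 14/5.
For Player 2: with q = P(2), equating Middle's and Bottom's payoffs gives −2q + 4 = 3q + 1 ⇒ q = 3/5.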